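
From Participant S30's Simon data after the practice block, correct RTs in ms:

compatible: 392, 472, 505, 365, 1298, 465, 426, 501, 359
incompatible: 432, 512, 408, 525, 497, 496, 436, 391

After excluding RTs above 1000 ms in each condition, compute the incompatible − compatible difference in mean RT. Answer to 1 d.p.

26.5 ms

compatible: exclude 1298
M(compatible) = 3485/8 = 435.625
M(incompatible) = 3697/8 = 462.125
Difference = 462.125 − 435.625 = 26.500 ms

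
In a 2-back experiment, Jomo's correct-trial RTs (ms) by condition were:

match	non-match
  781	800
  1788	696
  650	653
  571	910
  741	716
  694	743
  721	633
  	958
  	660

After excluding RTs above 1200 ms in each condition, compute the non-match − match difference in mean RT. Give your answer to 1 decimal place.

match: exclude 1788
M(match) = 4158/6 = 693.000
M(non-match) = 6769/9 = 752.111
Difference = 752.111 − 693.000 = 59.111 ms

59.1 ms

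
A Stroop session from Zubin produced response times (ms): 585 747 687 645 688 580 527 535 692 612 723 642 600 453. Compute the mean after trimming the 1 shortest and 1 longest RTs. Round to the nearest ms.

Sorted: 453, 527, 535, 580, 585, 600, 612, 642, 645, 687, 688, 692, 723, 747
Drop lowest 1 (453) and highest 1 (747)
Remaining (n=12): Σ = 7516, mean = 7516/12 = 626.333

626 ms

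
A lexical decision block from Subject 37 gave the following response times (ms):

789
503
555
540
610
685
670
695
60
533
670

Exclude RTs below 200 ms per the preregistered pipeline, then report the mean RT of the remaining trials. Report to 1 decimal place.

Excluded: 60
Retained (n=10): Σ = 6250
Mean = 6250/10 = 625.0000

625.0 ms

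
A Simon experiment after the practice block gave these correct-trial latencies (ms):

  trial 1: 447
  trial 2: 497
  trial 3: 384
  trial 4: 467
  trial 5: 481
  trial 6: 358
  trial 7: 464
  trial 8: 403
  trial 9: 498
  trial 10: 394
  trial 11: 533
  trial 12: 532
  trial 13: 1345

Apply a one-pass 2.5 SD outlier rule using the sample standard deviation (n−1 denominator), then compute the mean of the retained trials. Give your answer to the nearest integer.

n = 13, ΣRT = 6803, M = 523.308
Σ(x−M)² = 768908.77; s = √(768908.77/12) = 253.132
Cutoffs: 523.308 ± 2.5·253.132 → [-109.5, 1156.1]
Outside: 1345 → excluded.
Retained (n=12): Σ = 5458, mean = 5458/12 = 454.833

455 ms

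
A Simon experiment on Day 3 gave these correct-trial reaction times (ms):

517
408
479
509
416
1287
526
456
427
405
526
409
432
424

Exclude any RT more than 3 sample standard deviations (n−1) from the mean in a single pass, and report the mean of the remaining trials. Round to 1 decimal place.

456.5 ms

n = 14, ΣRT = 7221, M = 515.786
Σ(x−M)² = 668534.36; s = √(668534.36/13) = 226.772
Cutoffs: 515.786 ± 3·226.772 → [-164.5, 1196.1]
Outside: 1287 → excluded.
Retained (n=13): Σ = 5934, mean = 5934/13 = 456.462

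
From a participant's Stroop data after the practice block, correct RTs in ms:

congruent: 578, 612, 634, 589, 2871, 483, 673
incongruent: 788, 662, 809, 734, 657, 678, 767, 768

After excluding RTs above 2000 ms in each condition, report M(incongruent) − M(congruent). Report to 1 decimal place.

138.0 ms

congruent: exclude 2871
M(congruent) = 3569/6 = 594.833
M(incongruent) = 5863/8 = 732.875
Difference = 732.875 − 594.833 = 138.042 ms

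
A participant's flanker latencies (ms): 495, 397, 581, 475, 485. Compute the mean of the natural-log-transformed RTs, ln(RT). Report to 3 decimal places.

ln(RT): 6.2046, 5.9839, 6.3648, 6.1633, 6.1841
Σ ln(RT) = 30.9007
Mean = 30.9007/5 = 6.18014

6.180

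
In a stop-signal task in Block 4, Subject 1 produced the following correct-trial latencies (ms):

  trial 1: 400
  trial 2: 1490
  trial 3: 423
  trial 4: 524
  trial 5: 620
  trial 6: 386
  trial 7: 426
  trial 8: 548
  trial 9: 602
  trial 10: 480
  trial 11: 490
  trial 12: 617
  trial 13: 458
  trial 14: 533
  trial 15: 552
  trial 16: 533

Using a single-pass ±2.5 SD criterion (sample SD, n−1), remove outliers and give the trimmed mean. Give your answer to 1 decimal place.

n = 16, ΣRT = 9082, M = 567.625
Σ(x−M)² = 989849.75; s = √(989849.75/15) = 256.885
Cutoffs: 567.625 ± 2.5·256.885 → [-74.6, 1209.8]
Outside: 1490 → excluded.
Retained (n=15): Σ = 7592, mean = 7592/15 = 506.133

506.1 ms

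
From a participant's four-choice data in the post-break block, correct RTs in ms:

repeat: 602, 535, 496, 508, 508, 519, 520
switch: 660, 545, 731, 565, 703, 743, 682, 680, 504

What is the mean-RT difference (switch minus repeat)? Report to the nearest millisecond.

119 ms

M(repeat) = 3688/7 = 526.857
M(switch) = 5813/9 = 645.889
Difference = 645.889 − 526.857 = 119.032 ms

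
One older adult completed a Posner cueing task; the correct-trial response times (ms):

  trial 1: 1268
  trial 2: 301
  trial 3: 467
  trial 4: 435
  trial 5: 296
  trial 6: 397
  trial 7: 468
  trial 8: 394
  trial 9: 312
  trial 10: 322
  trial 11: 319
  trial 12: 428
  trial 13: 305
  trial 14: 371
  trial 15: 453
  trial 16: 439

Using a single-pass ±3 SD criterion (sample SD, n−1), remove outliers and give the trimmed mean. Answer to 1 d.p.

380.5 ms

n = 16, ΣRT = 6975, M = 435.938
Σ(x−M)² = 799128.94; s = √(799128.94/15) = 230.814
Cutoffs: 435.938 ± 3·230.814 → [-256.5, 1128.4]
Outside: 1268 → excluded.
Retained (n=15): Σ = 5707, mean = 5707/15 = 380.467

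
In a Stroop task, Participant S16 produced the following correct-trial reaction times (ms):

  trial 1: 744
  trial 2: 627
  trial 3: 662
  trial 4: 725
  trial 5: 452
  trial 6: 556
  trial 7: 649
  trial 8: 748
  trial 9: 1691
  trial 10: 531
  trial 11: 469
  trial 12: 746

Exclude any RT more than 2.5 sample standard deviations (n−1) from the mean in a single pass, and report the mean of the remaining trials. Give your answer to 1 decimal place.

n = 12, ΣRT = 8600, M = 716.667
Σ(x−M)² = 1159264.67; s = √(1159264.67/11) = 324.635
Cutoffs: 716.667 ± 2.5·324.635 → [-94.9, 1528.3]
Outside: 1691 → excluded.
Retained (n=11): Σ = 6909, mean = 6909/11 = 628.091

628.1 ms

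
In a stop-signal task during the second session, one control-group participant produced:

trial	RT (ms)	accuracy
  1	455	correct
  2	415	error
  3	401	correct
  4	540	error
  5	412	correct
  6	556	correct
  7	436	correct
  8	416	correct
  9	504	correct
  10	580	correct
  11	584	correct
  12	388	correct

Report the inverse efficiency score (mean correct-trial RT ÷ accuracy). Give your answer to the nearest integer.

Correct trials (n=10): 455, 401, 412, 556, 436, 416, 504, 580, 584, 388
Mean correct RT = 4732/10 = 473.2000 ms
Proportion correct = 10/12
IES = 473.2000 / (10/12) = 567.840 ms

568 ms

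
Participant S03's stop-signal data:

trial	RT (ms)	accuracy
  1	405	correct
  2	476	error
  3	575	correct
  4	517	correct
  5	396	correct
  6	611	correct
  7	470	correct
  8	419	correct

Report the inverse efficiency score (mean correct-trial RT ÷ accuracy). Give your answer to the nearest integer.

Correct trials (n=7): 405, 575, 517, 396, 611, 470, 419
Mean correct RT = 3393/7 = 484.7143 ms
Proportion correct = 7/8
IES = 484.7143 / (7/8) = 553.959 ms

554 ms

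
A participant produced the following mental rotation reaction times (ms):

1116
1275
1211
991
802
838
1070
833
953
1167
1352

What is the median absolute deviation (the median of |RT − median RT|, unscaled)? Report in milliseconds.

Sorted: 802, 833, 838, 953, 991, 1070, 1116, 1167, 1211, 1275, 1352 → median = 1070
|x − 1070|: 46, 205, 141, 79, 268, 232, 0, 237, 117, 97, 282
Sorted deviations: 0, 46, 79, 97, 117, 141, 205, 232, 237, 268, 282 → MAD = 141

141 ms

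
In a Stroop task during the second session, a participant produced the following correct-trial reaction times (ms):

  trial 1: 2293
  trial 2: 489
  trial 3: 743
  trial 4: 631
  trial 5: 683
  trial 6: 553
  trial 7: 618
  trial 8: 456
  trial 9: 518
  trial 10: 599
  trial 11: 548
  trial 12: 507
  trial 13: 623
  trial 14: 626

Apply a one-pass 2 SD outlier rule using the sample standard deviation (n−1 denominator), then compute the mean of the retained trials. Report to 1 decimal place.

584.2 ms

n = 14, ΣRT = 9887, M = 706.214
Σ(x−M)² = 2791480.36; s = √(2791480.36/13) = 463.389
Cutoffs: 706.214 ± 2·463.389 → [-220.6, 1633.0]
Outside: 2293 → excluded.
Retained (n=13): Σ = 7594, mean = 7594/13 = 584.154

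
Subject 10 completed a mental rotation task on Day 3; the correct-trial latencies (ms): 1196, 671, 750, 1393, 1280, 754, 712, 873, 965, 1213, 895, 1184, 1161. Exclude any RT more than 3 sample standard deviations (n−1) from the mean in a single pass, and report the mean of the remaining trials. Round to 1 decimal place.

1003.6 ms

n = 13, ΣRT = 13047, M = 1003.615
Σ(x−M)² = 718821.08; s = √(718821.08/12) = 244.748
Cutoffs: 1003.615 ± 3·244.748 → [269.4, 1737.9]
No RTs fall outside the cutoffs; all 13 retained. Mean = 13047/13 = 1003.615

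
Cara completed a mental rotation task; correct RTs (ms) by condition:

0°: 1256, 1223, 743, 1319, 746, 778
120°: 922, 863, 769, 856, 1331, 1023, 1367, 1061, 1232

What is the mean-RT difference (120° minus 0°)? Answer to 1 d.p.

M(0°) = 6065/6 = 1010.833
M(120°) = 9424/9 = 1047.111
Difference = 1047.111 − 1010.833 = 36.278 ms

36.3 ms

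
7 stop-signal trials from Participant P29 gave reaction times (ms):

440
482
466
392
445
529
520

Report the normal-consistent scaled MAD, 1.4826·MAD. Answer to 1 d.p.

38.5 ms

Sorted: 392, 440, 445, 466, 482, 520, 529 → median = 466
|x − 466| sorted: 0, 16, 21, 26, 54, 63, 74 → MAD = 26
Robust SD ≈ 1.4826 × 26 = 38.548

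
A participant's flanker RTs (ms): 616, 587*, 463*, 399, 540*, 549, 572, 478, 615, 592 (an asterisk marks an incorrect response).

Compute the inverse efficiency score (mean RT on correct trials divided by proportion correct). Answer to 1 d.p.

Correct trials (n=7): 616, 399, 549, 572, 478, 615, 592
Mean correct RT = 3821/7 = 545.8571 ms
Proportion correct = 7/10
IES = 545.8571 / (7/10) = 779.796 ms

779.8 ms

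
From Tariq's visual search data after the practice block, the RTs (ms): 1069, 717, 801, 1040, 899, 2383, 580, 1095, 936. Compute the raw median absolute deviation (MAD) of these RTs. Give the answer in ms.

135 ms

Sorted: 580, 717, 801, 899, 936, 1040, 1069, 1095, 2383 → median = 936
|x − 936|: 133, 219, 135, 104, 37, 1447, 356, 159, 0
Sorted deviations: 0, 37, 104, 133, 135, 159, 219, 356, 1447 → MAD = 135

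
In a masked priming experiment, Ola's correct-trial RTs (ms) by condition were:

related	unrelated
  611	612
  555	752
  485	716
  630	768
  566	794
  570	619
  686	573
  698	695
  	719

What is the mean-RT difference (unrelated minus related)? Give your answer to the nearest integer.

M(related) = 4801/8 = 600.125
M(unrelated) = 6248/9 = 694.222
Difference = 694.222 − 600.125 = 94.097 ms

94 ms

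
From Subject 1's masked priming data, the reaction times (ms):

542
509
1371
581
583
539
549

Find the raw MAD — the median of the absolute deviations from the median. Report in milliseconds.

Sorted: 509, 539, 542, 549, 581, 583, 1371 → median = 549
|x − 549|: 7, 40, 822, 32, 34, 10, 0
Sorted deviations: 0, 7, 10, 32, 34, 40, 822 → MAD = 32

32 ms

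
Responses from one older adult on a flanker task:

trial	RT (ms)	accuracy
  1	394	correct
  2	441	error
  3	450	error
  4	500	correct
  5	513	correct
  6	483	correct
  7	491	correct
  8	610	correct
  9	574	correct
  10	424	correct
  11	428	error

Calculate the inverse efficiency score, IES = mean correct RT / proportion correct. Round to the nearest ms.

686 ms

Correct trials (n=8): 394, 500, 513, 483, 491, 610, 574, 424
Mean correct RT = 3989/8 = 498.6250 ms
Proportion correct = 8/11
IES = 498.6250 / (8/11) = 685.609 ms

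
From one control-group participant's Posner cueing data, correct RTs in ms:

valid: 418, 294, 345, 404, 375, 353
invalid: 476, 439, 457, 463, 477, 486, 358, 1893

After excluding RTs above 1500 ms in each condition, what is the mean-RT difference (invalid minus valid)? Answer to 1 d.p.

invalid: exclude 1893
M(valid) = 2189/6 = 364.833
M(invalid) = 3156/7 = 450.857
Difference = 450.857 − 364.833 = 86.024 ms

86.0 ms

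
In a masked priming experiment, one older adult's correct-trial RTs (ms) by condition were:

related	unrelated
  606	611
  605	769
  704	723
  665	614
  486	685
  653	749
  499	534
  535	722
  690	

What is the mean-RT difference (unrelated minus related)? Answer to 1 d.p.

71.1 ms

M(related) = 5443/9 = 604.778
M(unrelated) = 5407/8 = 675.875
Difference = 675.875 − 604.778 = 71.097 ms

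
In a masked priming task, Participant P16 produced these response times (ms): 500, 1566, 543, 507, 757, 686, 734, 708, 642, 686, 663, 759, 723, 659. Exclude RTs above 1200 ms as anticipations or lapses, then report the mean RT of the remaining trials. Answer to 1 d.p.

659.0 ms

Excluded: 1566
Retained (n=13): Σ = 8567
Mean = 8567/13 = 659.0000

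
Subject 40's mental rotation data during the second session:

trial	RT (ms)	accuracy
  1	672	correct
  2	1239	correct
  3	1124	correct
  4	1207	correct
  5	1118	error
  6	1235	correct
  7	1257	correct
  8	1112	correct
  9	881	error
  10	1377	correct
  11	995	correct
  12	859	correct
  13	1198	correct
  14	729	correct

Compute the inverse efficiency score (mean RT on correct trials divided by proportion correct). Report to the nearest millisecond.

Correct trials (n=12): 672, 1239, 1124, 1207, 1235, 1257, 1112, 1377, 995, 859, 1198, 729
Mean correct RT = 13004/12 = 1083.6667 ms
Proportion correct = 12/14
IES = 1083.6667 / (12/14) = 1264.278 ms

1264 ms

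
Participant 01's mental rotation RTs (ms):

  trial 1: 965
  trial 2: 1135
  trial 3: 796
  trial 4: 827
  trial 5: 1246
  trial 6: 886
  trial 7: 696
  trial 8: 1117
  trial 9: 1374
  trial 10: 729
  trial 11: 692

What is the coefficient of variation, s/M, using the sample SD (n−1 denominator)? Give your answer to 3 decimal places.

0.247

n = 11, Σ = 10463, M = 951.1818
Σ(x−M)² = 552577.636; s = √(552577.636/10) = 235.0697
CV = 235.0697 / 951.1818 = 0.24713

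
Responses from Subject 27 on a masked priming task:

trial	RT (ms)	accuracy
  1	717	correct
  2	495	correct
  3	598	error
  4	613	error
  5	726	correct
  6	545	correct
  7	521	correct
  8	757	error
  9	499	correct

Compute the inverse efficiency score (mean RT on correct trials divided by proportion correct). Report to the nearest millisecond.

Correct trials (n=6): 717, 495, 726, 545, 521, 499
Mean correct RT = 3503/6 = 583.8333 ms
Proportion correct = 6/9
IES = 583.8333 / (6/9) = 875.750 ms

876 ms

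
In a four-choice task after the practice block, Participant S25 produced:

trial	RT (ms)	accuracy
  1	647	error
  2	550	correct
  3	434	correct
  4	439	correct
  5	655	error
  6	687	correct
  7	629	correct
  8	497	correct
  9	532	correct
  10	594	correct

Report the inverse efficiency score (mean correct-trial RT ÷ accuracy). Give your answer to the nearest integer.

682 ms

Correct trials (n=8): 550, 434, 439, 687, 629, 497, 532, 594
Mean correct RT = 4362/8 = 545.2500 ms
Proportion correct = 8/10
IES = 545.2500 / (8/10) = 681.562 ms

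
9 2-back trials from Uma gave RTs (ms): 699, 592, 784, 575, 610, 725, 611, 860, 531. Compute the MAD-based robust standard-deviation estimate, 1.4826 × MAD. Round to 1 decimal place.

118.6 ms

Sorted: 531, 575, 592, 610, 611, 699, 725, 784, 860 → median = 611
|x − 611| sorted: 0, 1, 19, 36, 80, 88, 114, 173, 249 → MAD = 80
Robust SD ≈ 1.4826 × 80 = 118.608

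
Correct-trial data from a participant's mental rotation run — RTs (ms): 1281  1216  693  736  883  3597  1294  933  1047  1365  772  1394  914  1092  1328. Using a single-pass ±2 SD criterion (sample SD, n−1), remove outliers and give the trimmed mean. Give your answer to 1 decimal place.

1067.7 ms

n = 15, ΣRT = 18545, M = 1236.333
Σ(x−M)² = 6766881.33; s = √(6766881.33/14) = 695.233
Cutoffs: 1236.333 ± 2·695.233 → [-154.1, 2626.8]
Outside: 3597 → excluded.
Retained (n=14): Σ = 14948, mean = 14948/14 = 1067.714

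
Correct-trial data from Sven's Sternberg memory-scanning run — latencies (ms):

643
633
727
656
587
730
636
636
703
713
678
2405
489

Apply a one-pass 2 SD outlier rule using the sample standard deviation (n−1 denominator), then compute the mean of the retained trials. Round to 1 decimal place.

652.6 ms

n = 13, ΣRT = 10236, M = 787.385
Σ(x−M)² = 2885203.08; s = √(2885203.08/12) = 490.340
Cutoffs: 787.385 ± 2·490.340 → [-193.3, 1768.1]
Outside: 2405 → excluded.
Retained (n=12): Σ = 7831, mean = 7831/12 = 652.583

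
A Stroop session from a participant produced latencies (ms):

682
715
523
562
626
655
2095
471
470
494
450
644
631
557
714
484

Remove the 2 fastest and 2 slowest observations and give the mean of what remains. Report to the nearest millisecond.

587 ms

Sorted: 450, 470, 471, 484, 494, 523, 557, 562, 626, 631, 644, 655, 682, 714, 715, 2095
Drop lowest 2 (450, 470) and highest 2 (715, 2095)
Remaining (n=12): Σ = 7043, mean = 7043/12 = 586.917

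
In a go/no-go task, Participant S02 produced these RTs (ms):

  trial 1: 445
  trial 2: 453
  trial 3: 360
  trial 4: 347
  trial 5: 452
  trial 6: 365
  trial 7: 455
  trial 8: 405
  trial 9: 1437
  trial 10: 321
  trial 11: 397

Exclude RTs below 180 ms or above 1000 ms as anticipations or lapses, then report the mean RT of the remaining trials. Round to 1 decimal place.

400.0 ms

Excluded: 1437
Retained (n=10): Σ = 4000
Mean = 4000/10 = 400.0000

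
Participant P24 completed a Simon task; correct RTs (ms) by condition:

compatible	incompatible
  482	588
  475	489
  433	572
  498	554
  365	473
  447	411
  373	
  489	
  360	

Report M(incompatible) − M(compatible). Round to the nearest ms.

M(compatible) = 3922/9 = 435.778
M(incompatible) = 3087/6 = 514.500
Difference = 514.500 − 435.778 = 78.722 ms

79 ms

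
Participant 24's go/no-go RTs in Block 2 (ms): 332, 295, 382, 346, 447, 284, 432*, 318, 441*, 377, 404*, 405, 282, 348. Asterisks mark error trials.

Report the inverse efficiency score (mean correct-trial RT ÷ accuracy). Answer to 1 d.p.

441.5 ms

Correct trials (n=11): 332, 295, 382, 346, 447, 284, 318, 377, 405, 282, 348
Mean correct RT = 3816/11 = 346.9091 ms
Proportion correct = 11/14
IES = 346.9091 / (11/14) = 441.521 ms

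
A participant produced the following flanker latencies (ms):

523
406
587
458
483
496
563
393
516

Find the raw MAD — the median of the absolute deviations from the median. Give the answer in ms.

Sorted: 393, 406, 458, 483, 496, 516, 523, 563, 587 → median = 496
|x − 496|: 27, 90, 91, 38, 13, 0, 67, 103, 20
Sorted deviations: 0, 13, 20, 27, 38, 67, 90, 91, 103 → MAD = 38

38 ms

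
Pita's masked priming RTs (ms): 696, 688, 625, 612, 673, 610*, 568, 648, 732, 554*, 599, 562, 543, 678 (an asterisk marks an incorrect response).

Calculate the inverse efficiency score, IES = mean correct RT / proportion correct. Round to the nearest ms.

Correct trials (n=12): 696, 688, 625, 612, 673, 568, 648, 732, 599, 562, 543, 678
Mean correct RT = 7624/12 = 635.3333 ms
Proportion correct = 12/14
IES = 635.3333 / (12/14) = 741.222 ms

741 ms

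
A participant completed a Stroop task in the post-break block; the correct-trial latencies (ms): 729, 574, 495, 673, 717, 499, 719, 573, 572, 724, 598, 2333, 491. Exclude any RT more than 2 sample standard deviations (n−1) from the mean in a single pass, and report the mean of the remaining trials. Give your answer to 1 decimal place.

613.7 ms

n = 13, ΣRT = 9697, M = 745.923
Σ(x−M)² = 2826968.92; s = √(2826968.92/12) = 485.367
Cutoffs: 745.923 ± 2·485.367 → [-224.8, 1716.7]
Outside: 2333 → excluded.
Retained (n=12): Σ = 7364, mean = 7364/12 = 613.667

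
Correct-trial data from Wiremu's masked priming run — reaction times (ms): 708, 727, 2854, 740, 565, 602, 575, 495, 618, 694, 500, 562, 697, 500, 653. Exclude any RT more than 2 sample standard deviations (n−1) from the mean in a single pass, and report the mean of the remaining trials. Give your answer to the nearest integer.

n = 15, ΣRT = 11490, M = 766.000
Σ(x−M)² = 4770270.00; s = √(4770270.00/14) = 583.724
Cutoffs: 766.000 ± 2·583.724 → [-401.4, 1933.4]
Outside: 2854 → excluded.
Retained (n=14): Σ = 8636, mean = 8636/14 = 616.857

617 ms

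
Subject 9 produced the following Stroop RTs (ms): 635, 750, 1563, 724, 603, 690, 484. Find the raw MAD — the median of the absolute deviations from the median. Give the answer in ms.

Sorted: 484, 603, 635, 690, 724, 750, 1563 → median = 690
|x − 690|: 55, 60, 873, 34, 87, 0, 206
Sorted deviations: 0, 34, 55, 60, 87, 206, 873 → MAD = 60

60 ms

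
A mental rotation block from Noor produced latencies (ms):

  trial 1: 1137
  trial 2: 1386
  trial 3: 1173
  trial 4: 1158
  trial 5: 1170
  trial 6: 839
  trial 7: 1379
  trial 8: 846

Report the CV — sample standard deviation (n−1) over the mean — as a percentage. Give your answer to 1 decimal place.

18.1%

n = 8, Σ = 9088, M = 1136.0000
Σ(x−M)² = 296868.000; s = √(296868.000/7) = 205.9362
CV = 205.9362 / 1136.0000 = 0.18128 = 18.128%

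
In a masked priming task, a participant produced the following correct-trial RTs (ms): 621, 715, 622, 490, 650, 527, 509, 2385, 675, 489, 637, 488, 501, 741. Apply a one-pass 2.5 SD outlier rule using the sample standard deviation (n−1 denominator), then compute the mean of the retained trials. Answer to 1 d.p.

589.6 ms

n = 14, ΣRT = 10050, M = 717.857
Σ(x−M)² = 3095661.71; s = √(3095661.71/13) = 487.983
Cutoffs: 717.857 ± 2.5·487.983 → [-502.1, 1937.8]
Outside: 2385 → excluded.
Retained (n=13): Σ = 7665, mean = 7665/13 = 589.615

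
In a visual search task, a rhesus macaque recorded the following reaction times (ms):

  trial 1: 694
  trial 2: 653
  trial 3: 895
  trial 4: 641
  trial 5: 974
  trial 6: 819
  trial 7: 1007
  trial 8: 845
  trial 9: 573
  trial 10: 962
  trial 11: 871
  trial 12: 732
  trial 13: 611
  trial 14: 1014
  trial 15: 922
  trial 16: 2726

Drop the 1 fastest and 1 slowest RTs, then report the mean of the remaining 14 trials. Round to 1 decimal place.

Sorted: 573, 611, 641, 653, 694, 732, 819, 845, 871, 895, 922, 962, 974, 1007, 1014, 2726
Drop lowest 1 (573) and highest 1 (2726)
Remaining (n=14): Σ = 11640, mean = 11640/14 = 831.429

831.4 ms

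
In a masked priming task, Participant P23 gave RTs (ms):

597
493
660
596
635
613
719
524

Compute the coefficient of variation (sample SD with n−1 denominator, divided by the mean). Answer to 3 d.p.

0.119

n = 8, Σ = 4837, M = 604.6250
Σ(x−M)² = 36233.875; s = √(36233.875/7) = 71.9463
CV = 71.9463 / 604.6250 = 0.11899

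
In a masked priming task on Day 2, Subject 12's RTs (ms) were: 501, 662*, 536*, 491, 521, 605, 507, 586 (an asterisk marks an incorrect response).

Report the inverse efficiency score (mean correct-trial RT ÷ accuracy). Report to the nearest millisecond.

714 ms

Correct trials (n=6): 501, 491, 521, 605, 507, 586
Mean correct RT = 3211/6 = 535.1667 ms
Proportion correct = 6/8
IES = 535.1667 / (6/8) = 713.556 ms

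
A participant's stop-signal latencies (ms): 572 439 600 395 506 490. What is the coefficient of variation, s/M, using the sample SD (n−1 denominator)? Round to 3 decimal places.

0.155

n = 6, Σ = 3002, M = 500.3333
Σ(x−M)² = 30065.333; s = √(30065.333/5) = 77.5440
CV = 77.5440 / 500.3333 = 0.15498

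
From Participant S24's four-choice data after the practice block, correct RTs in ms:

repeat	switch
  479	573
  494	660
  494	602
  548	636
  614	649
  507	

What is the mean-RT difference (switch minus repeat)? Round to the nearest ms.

M(repeat) = 3136/6 = 522.667
M(switch) = 3120/5 = 624.000
Difference = 624.000 − 522.667 = 101.333 ms

101 ms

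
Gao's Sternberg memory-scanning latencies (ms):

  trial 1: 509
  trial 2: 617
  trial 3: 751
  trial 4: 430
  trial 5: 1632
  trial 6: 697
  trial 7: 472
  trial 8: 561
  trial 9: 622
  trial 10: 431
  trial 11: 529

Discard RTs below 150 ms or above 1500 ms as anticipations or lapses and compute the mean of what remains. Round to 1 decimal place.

561.9 ms

Excluded: 1632
Retained (n=10): Σ = 5619
Mean = 5619/10 = 561.9000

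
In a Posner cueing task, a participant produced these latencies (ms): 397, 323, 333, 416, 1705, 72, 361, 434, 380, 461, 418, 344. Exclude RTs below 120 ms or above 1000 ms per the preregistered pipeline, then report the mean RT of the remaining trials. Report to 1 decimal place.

Excluded: 72, 1705
Retained (n=10): Σ = 3867
Mean = 3867/10 = 386.7000

386.7 ms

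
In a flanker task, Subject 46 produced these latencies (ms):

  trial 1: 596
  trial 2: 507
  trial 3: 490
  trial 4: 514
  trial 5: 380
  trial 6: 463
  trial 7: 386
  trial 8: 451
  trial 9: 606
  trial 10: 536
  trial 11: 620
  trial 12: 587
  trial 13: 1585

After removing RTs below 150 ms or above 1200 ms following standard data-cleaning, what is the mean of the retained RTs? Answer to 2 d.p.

Excluded: 1585
Retained (n=12): Σ = 6136
Mean = 6136/12 = 511.3333

511.33 ms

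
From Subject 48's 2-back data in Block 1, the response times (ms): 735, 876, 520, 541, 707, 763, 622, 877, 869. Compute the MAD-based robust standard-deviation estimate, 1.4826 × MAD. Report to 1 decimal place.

Sorted: 520, 541, 622, 707, 735, 763, 869, 876, 877 → median = 735
|x − 735| sorted: 0, 28, 28, 113, 134, 141, 142, 194, 215 → MAD = 134
Robust SD ≈ 1.4826 × 134 = 198.668

198.7 ms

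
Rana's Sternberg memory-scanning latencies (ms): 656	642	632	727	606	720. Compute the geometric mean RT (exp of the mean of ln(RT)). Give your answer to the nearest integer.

662 ms

ln(RT): 6.4862, 6.4646, 6.4489, 6.5889, 6.4069, 6.5793
Mean ln(RT) = 38.9747/6 = 6.49578
Geometric mean = exp(6.49578) = 662.34 ms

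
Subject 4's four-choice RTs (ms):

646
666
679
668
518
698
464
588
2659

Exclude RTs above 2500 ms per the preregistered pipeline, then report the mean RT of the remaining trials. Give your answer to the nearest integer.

Excluded: 2659
Retained (n=8): Σ = 4927
Mean = 4927/8 = 615.8750

616 ms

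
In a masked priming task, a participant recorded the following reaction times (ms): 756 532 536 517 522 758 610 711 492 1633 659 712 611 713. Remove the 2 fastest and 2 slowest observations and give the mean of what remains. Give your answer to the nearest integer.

Sorted: 492, 517, 522, 532, 536, 610, 611, 659, 711, 712, 713, 756, 758, 1633
Drop lowest 2 (492, 517) and highest 2 (758, 1633)
Remaining (n=10): Σ = 6362, mean = 6362/10 = 636.200

636 ms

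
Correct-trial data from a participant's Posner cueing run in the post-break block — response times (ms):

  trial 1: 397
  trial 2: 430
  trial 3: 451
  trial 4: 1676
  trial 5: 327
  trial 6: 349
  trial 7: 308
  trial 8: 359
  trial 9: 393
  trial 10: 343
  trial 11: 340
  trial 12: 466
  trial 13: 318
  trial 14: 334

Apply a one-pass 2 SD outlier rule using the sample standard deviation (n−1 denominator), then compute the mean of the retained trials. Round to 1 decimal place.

370.4 ms

n = 14, ΣRT = 6491, M = 463.643
Σ(x−M)² = 1615389.21; s = √(1615389.21/13) = 352.506
Cutoffs: 463.643 ± 2·352.506 → [-241.4, 1168.7]
Outside: 1676 → excluded.
Retained (n=13): Σ = 4815, mean = 4815/13 = 370.385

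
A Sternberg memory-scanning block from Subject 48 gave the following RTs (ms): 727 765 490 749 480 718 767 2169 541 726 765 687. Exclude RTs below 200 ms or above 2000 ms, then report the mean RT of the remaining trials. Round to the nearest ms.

674 ms

Excluded: 2169
Retained (n=11): Σ = 7415
Mean = 7415/11 = 674.0909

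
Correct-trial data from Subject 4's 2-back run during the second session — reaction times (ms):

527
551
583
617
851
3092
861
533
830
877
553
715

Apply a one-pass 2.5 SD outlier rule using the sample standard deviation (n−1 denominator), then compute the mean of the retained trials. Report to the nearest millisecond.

682 ms

n = 12, ΣRT = 10590, M = 882.500
Σ(x−M)² = 5541371.00; s = √(5541371.00/11) = 709.761
Cutoffs: 882.500 ± 2.5·709.761 → [-891.9, 2656.9]
Outside: 3092 → excluded.
Retained (n=11): Σ = 7498, mean = 7498/11 = 681.636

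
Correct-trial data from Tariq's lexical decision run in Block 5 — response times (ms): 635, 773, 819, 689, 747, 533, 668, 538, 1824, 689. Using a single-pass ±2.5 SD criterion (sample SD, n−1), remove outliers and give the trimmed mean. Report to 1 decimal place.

n = 10, ΣRT = 7915, M = 791.500
Σ(x−M)² = 1260976.50; s = √(1260976.50/9) = 374.311
Cutoffs: 791.500 ± 2.5·374.311 → [-144.3, 1727.3]
Outside: 1824 → excluded.
Retained (n=9): Σ = 6091, mean = 6091/9 = 676.778

676.8 ms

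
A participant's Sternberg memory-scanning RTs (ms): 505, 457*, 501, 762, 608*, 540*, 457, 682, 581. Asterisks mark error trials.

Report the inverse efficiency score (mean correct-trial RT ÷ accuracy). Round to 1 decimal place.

Correct trials (n=6): 505, 501, 762, 457, 682, 581
Mean correct RT = 3488/6 = 581.3333 ms
Proportion correct = 6/9
IES = 581.3333 / (6/9) = 872.000 ms

872.0 ms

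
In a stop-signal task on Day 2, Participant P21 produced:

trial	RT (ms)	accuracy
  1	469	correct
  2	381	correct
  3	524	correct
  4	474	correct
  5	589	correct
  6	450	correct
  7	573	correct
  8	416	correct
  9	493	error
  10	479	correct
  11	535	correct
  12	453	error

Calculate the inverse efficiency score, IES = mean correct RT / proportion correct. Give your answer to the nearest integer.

587 ms

Correct trials (n=10): 469, 381, 524, 474, 589, 450, 573, 416, 479, 535
Mean correct RT = 4890/10 = 489.0000 ms
Proportion correct = 10/12
IES = 489.0000 / (10/12) = 586.800 ms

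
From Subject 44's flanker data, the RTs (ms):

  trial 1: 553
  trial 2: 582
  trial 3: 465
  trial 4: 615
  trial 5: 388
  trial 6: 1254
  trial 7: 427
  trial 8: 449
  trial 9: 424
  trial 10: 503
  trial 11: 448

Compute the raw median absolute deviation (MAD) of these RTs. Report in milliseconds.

41 ms

Sorted: 388, 424, 427, 448, 449, 465, 503, 553, 582, 615, 1254 → median = 465
|x − 465|: 88, 117, 0, 150, 77, 789, 38, 16, 41, 38, 17
Sorted deviations: 0, 16, 17, 38, 38, 41, 77, 88, 117, 150, 789 → MAD = 41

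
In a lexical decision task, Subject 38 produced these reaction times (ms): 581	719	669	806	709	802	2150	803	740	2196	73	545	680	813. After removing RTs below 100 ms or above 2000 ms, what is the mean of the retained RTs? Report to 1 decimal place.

715.2 ms

Excluded: 73, 2150, 2196
Retained (n=11): Σ = 7867
Mean = 7867/11 = 715.1818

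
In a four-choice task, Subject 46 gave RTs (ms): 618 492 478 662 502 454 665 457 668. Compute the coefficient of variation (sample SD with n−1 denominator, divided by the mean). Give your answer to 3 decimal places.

n = 9, Σ = 4996, M = 555.1111
Σ(x−M)² = 72798.889; s = √(72798.889/8) = 95.3932
CV = 95.3932 / 555.1111 = 0.17185

0.172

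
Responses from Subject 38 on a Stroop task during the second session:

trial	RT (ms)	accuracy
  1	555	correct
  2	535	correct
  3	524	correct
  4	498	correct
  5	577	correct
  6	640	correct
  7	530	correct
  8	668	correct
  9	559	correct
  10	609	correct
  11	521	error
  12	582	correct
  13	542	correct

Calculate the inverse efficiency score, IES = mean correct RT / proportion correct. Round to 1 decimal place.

Correct trials (n=12): 555, 535, 524, 498, 577, 640, 530, 668, 559, 609, 582, 542
Mean correct RT = 6819/12 = 568.2500 ms
Proportion correct = 12/13
IES = 568.2500 / (12/13) = 615.604 ms

615.6 ms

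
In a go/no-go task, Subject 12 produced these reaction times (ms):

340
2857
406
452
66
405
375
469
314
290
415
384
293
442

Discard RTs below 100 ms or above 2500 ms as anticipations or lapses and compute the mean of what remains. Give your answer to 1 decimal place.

382.1 ms

Excluded: 66, 2857
Retained (n=12): Σ = 4585
Mean = 4585/12 = 382.0833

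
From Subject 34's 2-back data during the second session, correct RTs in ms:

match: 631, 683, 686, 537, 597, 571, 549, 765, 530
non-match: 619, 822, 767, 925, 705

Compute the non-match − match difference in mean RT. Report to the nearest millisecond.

M(match) = 5549/9 = 616.556
M(non-match) = 3838/5 = 767.600
Difference = 767.600 − 616.556 = 151.044 ms

151 ms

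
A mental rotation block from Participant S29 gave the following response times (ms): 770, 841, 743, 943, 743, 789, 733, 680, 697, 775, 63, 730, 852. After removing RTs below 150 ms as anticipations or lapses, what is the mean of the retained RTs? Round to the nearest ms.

775 ms

Excluded: 63
Retained (n=12): Σ = 9296
Mean = 9296/12 = 774.6667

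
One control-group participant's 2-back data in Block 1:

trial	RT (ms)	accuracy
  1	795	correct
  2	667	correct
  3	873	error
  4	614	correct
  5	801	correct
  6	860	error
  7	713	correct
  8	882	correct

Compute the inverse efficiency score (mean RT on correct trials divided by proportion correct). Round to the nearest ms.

Correct trials (n=6): 795, 667, 614, 801, 713, 882
Mean correct RT = 4472/6 = 745.3333 ms
Proportion correct = 6/8
IES = 745.3333 / (6/8) = 993.778 ms

994 ms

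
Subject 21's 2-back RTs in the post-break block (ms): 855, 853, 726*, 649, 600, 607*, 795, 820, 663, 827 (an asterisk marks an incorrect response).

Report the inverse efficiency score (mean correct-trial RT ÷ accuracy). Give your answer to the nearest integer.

Correct trials (n=8): 855, 853, 649, 600, 795, 820, 663, 827
Mean correct RT = 6062/8 = 757.7500 ms
Proportion correct = 8/10
IES = 757.7500 / (8/10) = 947.188 ms

947 ms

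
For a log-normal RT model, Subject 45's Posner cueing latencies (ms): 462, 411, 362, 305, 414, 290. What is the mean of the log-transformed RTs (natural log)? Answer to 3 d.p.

5.910

ln(RT): 6.1356, 6.0186, 5.8916, 5.7203, 6.0259, 5.6699
Σ ln(RT) = 35.4619
Mean = 35.4619/6 = 5.91031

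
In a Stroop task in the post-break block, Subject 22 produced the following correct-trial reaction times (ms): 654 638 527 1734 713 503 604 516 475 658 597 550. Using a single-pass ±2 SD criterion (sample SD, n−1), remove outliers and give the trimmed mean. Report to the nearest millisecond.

585 ms

n = 12, ΣRT = 8169, M = 680.750
Σ(x−M)² = 1268146.25; s = √(1268146.25/11) = 339.538
Cutoffs: 680.750 ± 2·339.538 → [1.7, 1359.8]
Outside: 1734 → excluded.
Retained (n=11): Σ = 6435, mean = 6435/11 = 585.000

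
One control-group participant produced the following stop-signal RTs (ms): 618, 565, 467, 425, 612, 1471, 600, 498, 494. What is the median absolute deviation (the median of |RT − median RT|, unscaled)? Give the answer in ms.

Sorted: 425, 467, 494, 498, 565, 600, 612, 618, 1471 → median = 565
|x − 565|: 53, 0, 98, 140, 47, 906, 35, 67, 71
Sorted deviations: 0, 35, 47, 53, 67, 71, 98, 140, 906 → MAD = 67

67 ms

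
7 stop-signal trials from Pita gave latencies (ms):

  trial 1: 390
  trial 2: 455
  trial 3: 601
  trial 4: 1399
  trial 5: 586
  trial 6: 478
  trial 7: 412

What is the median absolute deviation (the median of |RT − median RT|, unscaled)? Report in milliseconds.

88 ms

Sorted: 390, 412, 455, 478, 586, 601, 1399 → median = 478
|x − 478|: 88, 23, 123, 921, 108, 0, 66
Sorted deviations: 0, 23, 66, 88, 108, 123, 921 → MAD = 88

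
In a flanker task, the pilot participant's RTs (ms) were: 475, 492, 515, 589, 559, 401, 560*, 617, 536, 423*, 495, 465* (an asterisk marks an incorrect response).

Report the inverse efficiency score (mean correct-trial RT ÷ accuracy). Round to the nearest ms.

693 ms

Correct trials (n=9): 475, 492, 515, 589, 559, 401, 617, 536, 495
Mean correct RT = 4679/9 = 519.8889 ms
Proportion correct = 9/12
IES = 519.8889 / (9/12) = 693.185 ms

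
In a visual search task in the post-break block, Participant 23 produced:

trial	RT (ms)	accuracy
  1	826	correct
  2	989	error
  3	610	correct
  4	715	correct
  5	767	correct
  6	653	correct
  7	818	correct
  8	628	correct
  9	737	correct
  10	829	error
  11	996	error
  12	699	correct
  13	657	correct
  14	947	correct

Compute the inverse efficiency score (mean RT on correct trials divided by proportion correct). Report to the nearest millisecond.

932 ms

Correct trials (n=11): 826, 610, 715, 767, 653, 818, 628, 737, 699, 657, 947
Mean correct RT = 8057/11 = 732.4545 ms
Proportion correct = 11/14
IES = 732.4545 / (11/14) = 932.215 ms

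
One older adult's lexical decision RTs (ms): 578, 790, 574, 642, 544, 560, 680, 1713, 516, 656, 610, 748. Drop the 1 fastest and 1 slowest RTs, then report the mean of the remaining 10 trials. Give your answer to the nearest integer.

638 ms

Sorted: 516, 544, 560, 574, 578, 610, 642, 656, 680, 748, 790, 1713
Drop lowest 1 (516) and highest 1 (1713)
Remaining (n=10): Σ = 6382, mean = 6382/10 = 638.200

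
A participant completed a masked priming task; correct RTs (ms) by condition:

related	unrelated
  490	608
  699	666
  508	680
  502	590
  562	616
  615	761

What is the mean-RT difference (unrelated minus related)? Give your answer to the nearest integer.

M(related) = 3376/6 = 562.667
M(unrelated) = 3921/6 = 653.500
Difference = 653.500 − 562.667 = 90.833 ms

91 ms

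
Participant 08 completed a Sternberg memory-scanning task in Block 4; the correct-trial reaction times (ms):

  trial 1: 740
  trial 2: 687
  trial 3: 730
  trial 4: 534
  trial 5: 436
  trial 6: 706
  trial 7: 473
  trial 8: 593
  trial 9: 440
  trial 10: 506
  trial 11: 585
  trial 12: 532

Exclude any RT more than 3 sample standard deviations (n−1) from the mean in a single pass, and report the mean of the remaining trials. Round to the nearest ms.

580 ms

n = 12, ΣRT = 6962, M = 580.167
Σ(x−M)² = 137299.67; s = √(137299.67/11) = 111.722
Cutoffs: 580.167 ± 3·111.722 → [245.0, 915.3]
No RTs fall outside the cutoffs; all 12 retained. Mean = 6962/12 = 580.167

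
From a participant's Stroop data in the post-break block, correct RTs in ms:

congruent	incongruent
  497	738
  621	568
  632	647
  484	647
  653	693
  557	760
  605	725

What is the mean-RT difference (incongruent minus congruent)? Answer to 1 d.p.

104.1 ms

M(congruent) = 4049/7 = 578.429
M(incongruent) = 4778/7 = 682.571
Difference = 682.571 − 578.429 = 104.143 ms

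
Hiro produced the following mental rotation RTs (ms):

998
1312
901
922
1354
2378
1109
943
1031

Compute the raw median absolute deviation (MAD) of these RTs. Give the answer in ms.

Sorted: 901, 922, 943, 998, 1031, 1109, 1312, 1354, 2378 → median = 1031
|x − 1031|: 33, 281, 130, 109, 323, 1347, 78, 88, 0
Sorted deviations: 0, 33, 78, 88, 109, 130, 281, 323, 1347 → MAD = 109

109 ms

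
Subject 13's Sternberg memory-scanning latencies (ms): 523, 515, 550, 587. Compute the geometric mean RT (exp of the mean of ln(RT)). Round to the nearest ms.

543 ms

ln(RT): 6.2596, 6.2442, 6.3099, 6.3750
Mean ln(RT) = 25.1887/4 = 6.29717
Geometric mean = exp(6.29717) = 543.03 ms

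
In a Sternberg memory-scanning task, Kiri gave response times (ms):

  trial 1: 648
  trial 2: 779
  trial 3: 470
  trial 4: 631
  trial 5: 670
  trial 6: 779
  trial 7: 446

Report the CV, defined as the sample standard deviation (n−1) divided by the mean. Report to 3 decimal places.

0.210

n = 7, Σ = 4423, M = 631.8571
Σ(x−M)² = 105758.857; s = √(105758.857/6) = 132.7647
CV = 132.7647 / 631.8571 = 0.21012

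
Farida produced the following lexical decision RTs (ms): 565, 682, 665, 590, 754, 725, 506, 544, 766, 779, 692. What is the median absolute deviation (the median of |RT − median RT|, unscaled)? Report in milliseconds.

84 ms

Sorted: 506, 544, 565, 590, 665, 682, 692, 725, 754, 766, 779 → median = 682
|x − 682|: 117, 0, 17, 92, 72, 43, 176, 138, 84, 97, 10
Sorted deviations: 0, 10, 17, 43, 72, 84, 92, 97, 117, 138, 176 → MAD = 84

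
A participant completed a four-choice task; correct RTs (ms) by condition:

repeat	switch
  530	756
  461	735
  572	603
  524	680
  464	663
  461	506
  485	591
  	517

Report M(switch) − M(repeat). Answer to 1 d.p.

M(repeat) = 3497/7 = 499.571
M(switch) = 5051/8 = 631.375
Difference = 631.375 − 499.571 = 131.804 ms

131.8 ms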